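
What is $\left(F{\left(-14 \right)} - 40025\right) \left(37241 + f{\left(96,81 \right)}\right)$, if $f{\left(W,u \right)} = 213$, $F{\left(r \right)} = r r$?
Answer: $-1491755366$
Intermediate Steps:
$F{\left(r \right)} = r^{2}$
$\left(F{\left(-14 \right)} - 40025\right) \left(37241 + f{\left(96,81 \right)}\right) = \left(\left(-14\right)^{2} - 40025\right) \left(37241 + 213\right) = \left(196 - 40025\right) 37454 = \left(-39829\right) 37454 = -1491755366$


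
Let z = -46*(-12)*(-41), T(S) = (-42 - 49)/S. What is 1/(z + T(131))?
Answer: -131/2964883 ≈ -4.4184e-5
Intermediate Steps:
T(S) = -91/S
z = -22632 (z = 552*(-41) = -22632)
1/(z + T(131)) = 1/(-22632 - 91/131) = 1/(-2964883/131) = -131/2964883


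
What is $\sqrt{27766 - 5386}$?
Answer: $2 \sqrt{5595} \approx 149.6$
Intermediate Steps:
$\sqrt{27766 - 5386} = \sqrt{22380} = 2 \sqrt{5595}$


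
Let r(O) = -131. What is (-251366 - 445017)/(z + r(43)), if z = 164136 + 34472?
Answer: -696383/198477 ≈ -3.5086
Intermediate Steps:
z = 198608
(-251366 - 445017)/(z + r(43)) = (-251366 - 445017)/(198608 - 131) = -696383/198477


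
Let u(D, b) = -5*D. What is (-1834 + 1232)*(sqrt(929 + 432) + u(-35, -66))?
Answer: -105350 - 602*sqrt(1361) ≈ -1.2756e+5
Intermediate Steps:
(-1834 + 1232)*(sqrt(929 + 432) + u(-35, -66)) = (-1834 + 1232)*(sqrt(929 + 432) - 5*(-35)) = -602*(sqrt(1361) + 175) = -602*(175 + sqrt(1361)) = -105350 - 602*sqrt(1361)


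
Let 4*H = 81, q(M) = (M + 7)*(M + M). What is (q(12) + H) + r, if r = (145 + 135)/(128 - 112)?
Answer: 1975/4 ≈ 493.75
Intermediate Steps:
q(M) = 2*M*(7 + M) (q(M) = (7 + M)*(2*M) = 2*M*(7 + M))
r = 35/2 (r = 280/16 = 280*(1/16) = 35/2 ≈ 17.500)
H = 81/4 (H = (¼)*81 = 81/4 ≈ 20.250)
(q(12) + H) + r = (2*12*(7 + 12) + 81/4) + 35/2 = (2*12*19 + 81/4) + 35/2 = (456 + 81/4) + 35/2 = 1905/4 + 35/2 = 1975/4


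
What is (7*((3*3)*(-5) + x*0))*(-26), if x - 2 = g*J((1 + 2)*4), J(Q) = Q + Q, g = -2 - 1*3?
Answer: 8190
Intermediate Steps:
g = -5 (g = -2 - 3 = -5)
J(Q) = 2*Q
x = -118 (x = 2 - 10*(1 + 2)*4 = 2 - 10*3*4 = 2 - 10*12 = 2 - 5*24 = 2 - 120 = -118)
(7*((3*3)*(-5) + x*0))*(-26) = (7*((3*3)*(-5) - 118*0))*(-26) = (7*(9*(-5) + 0))*(-26) = (7*(-45 + 0))*(-26) = (7*(-45))*(-26) = -315*(-26) = 8190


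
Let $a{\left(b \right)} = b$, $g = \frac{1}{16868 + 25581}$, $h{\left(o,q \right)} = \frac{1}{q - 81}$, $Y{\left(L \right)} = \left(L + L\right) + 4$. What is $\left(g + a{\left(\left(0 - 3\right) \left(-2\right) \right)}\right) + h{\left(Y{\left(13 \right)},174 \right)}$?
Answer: $\frac{23729084}{3947757} \approx 6.0108$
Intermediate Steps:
$Y{\left(L \right)} = 4 + 2 L$ ($Y{\left(L \right)} = 2 L + 4 = 4 + 2 L$)
$h{\left(o,q \right)} = \frac{1}{-81 + q}$
$g = \frac{1}{42449} \approx 2.3558 \cdot 10^{-5}$
$\left(g + a{\left(\left(0 - 3\right) \left(-2\right) \right)}\right) + h{\left(Y{\left(13 \right)},174 \right)} = \left(\frac{1}{42449} + \left(0 - 3\right) \left(-2\right)\right) + \frac{1}{-81 + 174} = \left(\frac{1}{42449} - -6\right) + \frac{1}{93} = \left(\frac{1}{42449} + 6\right) + \frac{1}{93} = \frac{254695}{42449} + \frac{1}{93} = \frac{23729084}{3947757}$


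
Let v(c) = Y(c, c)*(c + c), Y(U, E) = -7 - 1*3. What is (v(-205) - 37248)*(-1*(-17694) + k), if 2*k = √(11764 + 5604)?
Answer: -586520712 - 33148*√4342 ≈ -5.8870e+8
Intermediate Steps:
Y(U, E) = -10 (Y(U, E) = -7 - 3 = -10)
k = √4342 (k = √(11764 + 5604)/2 = √17368/2 = (2*√4342)/2 = √4342 ≈ 65.894)
v(c) = -20*c (v(c) = -10*(c + c) = -20*c)
(v(-205) - 37248)*(-1*(-17694) + k) = (-20*(-205) - 37248)*(-1*(-17694) + √4342) = (4100 - 37248)*(17694 + √4342) = -33148*(17694 + √4342) = -586520712 - 33148*√4342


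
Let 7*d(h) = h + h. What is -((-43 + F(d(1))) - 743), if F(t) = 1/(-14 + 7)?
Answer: 5503/7 ≈ 786.14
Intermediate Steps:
d(h) = 2*h/7 (d(h) = (h + h)/7 = (2*h)/7 = 2*h/7)
F(t) = -⅐ (F(t) = 1/(-7) = -⅐)
-((-43 + F(d(1))) - 743) = -((-43 - ⅐) - 743) = -(-302/7 - 743) = -1*(-5503/7) = 5503/7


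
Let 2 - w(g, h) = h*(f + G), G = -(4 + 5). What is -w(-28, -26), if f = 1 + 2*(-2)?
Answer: 310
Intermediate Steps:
f = -3 (f = 1 - 4 = -3)
G = -9 (G = -1*9 = -9)
w(g, h) = 2 + 12*h (w(g, h) = 2 - h*(-3 - 9) = 2 - h*(-12) = 2 - (-12)*h = 2 + 12*h)
-w(-28, -26) = -(2 + 12*(-26)) = -(2 - 312) = -1*(-310) = 310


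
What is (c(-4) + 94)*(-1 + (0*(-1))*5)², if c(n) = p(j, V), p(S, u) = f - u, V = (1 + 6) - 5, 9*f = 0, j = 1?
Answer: 92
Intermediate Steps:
f = 0 (f = (⅑)*0 = 0)
V = 2 (V = 7 - 5 = 2)
p(S, u) = -u (p(S, u) = 0 - u = -u)
c(n) = -2 (c(n) = -1*2 = -2)
(c(-4) + 94)*(-1 + (0*(-1))*5)² = (-2 + 94)*(-1 + (0*(-1))*5)² = 92*(-1 + 0*5)² = 92*(-1 + 0)² = 92*(-1)² = 92*1 = 92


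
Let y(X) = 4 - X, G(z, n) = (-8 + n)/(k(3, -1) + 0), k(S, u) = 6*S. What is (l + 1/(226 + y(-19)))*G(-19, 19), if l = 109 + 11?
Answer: 328691/4482 ≈ 73.336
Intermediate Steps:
l = 120
G(z, n) = -4/9 + n/18 (G(z, n) = (-8 + n)/(6*3 + 0) = (-8 + n)/(18 + 0) = (-8 + n)/18 = (-8 + n)*(1/18) = -4/9 + n/18)
(l + 1/(226 + y(-19)))*G(-19, 19) = (120 + 1/(226 + (4 - 1*(-19))))*(-4/9 + (1/18)*19) = (120 + 1/(226 + (4 + 19)))*(-4/9 + 19/18) = (120 + 1/(226 + 23))*(11/18) = (120 + 1/249)*(11/18) = (29881/249)*(11/18) = 328691/4482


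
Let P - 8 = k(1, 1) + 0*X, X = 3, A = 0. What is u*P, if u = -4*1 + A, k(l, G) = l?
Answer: -36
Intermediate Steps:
u = -4 (u = -4*1 + 0 = -4 + 0 = -4)
P = 9 (P = 8 + (1 + 0*3) = 8 + (1 + 0) = 8 + 1 = 9)
u*P = -4*9 = -36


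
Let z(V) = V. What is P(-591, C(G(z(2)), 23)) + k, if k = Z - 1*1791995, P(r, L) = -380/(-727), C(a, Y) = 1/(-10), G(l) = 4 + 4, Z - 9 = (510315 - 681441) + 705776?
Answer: -914082892/727 ≈ -1.2573e+6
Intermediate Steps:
Z = 534659 (Z = 9 + ((510315 - 681441) + 705776) = 9 + (-171126 + 705776) = 9 + 534650 = 534659)
G(l) = 8
C(a, Y) = -1/10
P(r, L) = 380/727 (P(r, L) = -380*(-1/727) = 380/727)
k = -1257336 (k = 534659 - 1*1791995 = 534659 - 1791995 = -1257336)
P(-591, C(G(z(2)), 23)) + k = 380/727 - 1257336 = -914082892/727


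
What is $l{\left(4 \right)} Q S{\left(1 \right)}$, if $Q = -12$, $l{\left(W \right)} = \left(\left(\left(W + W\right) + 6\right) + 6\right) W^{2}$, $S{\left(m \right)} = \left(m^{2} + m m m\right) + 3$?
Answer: $-19200$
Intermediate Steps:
$S{\left(m \right)} = 3 + m^{2} + m^{3}$ ($S{\left(m \right)} = \left(m^{2} + m^{2} m\right) + 3 = \left(m^{2} + m^{3}\right) + 3 = 3 + m^{2} + m^{3}$)
$l{\left(W \right)} = W^{2} \left(12 + 2 W\right)$ ($l{\left(W \right)} = \left(\left(2 W + 6\right) + 6\right) W^{2} = \left(\left(6 + 2 W\right) + 6\right) W^{2} = \left(12 + 2 W\right) W^{2} = W^{2} \left(12 + 2 W\right)$)
$l{\left(4 \right)} Q S{\left(1 \right)} = 2 \cdot 4^{2} \left(6 + 4\right) \left(-12\right) \left(3 + 1^{2} + 1^{3}\right) = 2 \cdot 16 \cdot 10 \left(-12\right) \left(3 + 1 + 1\right) = 320 \left(-12\right) 5 = \left(-3840\right) 5 = -19200$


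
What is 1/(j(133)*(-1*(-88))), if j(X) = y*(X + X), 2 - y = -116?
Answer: 1/2762144 ≈ 3.6204e-7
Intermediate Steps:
y = 118 (y = 2 - 1*(-116) = 2 + 116 = 118)
j(X) = 236*X (j(X) = 118*(X + X) = 118*(2*X) = 236*X)
1/(j(133)*(-1*(-88))) = 1/((236*133)*(-1*(-88))) = 1/(31388*88) = 1/2762144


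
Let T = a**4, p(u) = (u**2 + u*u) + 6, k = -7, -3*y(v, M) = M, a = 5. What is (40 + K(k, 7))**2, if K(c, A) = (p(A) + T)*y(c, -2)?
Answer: 276676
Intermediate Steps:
y(v, M) = -M/3
p(u) = 6 + 2*u**2 (p(u) = (u**2 + u**2) + 6 = 2*u**2 + 6 = 6 + 2*u**2)
T = 625 (T = 5**4 = 625)
K(c, A) = 1262/3 + 4*A**2/3 (K(c, A) = ((6 + 2*A**2) + 625)*(-1/3*(-2)) = (631 + 2*A**2)*(2/3) = 1262/3 + 4*A**2/3)
(40 + K(k, 7))**2 = (40 + (1262/3 + (4/3)*7**2))**2 = (40 + (1262/3 + (4/3)*49))**2 = (40 + (1262/3 + 196/3))**2 = (40 + 486)**2 = 526**2 = 276676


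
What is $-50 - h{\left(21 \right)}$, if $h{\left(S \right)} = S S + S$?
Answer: $-512$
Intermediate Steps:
$h{\left(S \right)} = S + S^{2}$ ($h{\left(S \right)} = S^{2} + S = S + S^{2}$)
$-50 - h{\left(21 \right)} = -50 - 21 \left(1 + 21\right) = -50 - 21 \cdot 22 = -50 - 462 = -512$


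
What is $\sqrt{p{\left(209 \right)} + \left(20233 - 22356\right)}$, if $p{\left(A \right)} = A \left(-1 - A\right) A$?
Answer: $i \sqrt{9175133} \approx 3029.0 i$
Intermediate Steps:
$p{\left(A \right)} = A^{2} \left(-1 - A\right)$
$\sqrt{p{\left(209 \right)} + \left(20233 - 22356\right)} = \sqrt{209^{2} \left(-1 - 209\right) + \left(20233 - 22356\right)} = \sqrt{43681 \left(-1 - 209\right) + \left(20233 - 22356\right)} = \sqrt{43681 \left(-210\right) - 2123} = \sqrt{-9173010 - 2123} = \sqrt{-9175133} = i \sqrt{9175133}$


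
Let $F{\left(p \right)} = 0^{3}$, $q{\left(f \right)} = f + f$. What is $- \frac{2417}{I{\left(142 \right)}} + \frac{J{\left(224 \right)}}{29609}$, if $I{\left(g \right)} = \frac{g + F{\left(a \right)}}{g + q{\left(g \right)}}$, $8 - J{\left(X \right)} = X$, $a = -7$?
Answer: $- \frac{214695075}{29609} \approx -7251.0$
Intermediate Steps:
$J{\left(X \right)} = 8 - X$
$q{\left(f \right)} = 2 f$
$F{\left(p \right)} = 0$
$I{\left(g \right)} = \frac{1}{3}$ ($I{\left(g \right)} = \frac{g + 0}{g + 2 g} = \frac{g}{3 g} = g \frac{1}{3 g} = \frac{1}{3}$)
$- \frac{2417}{I{\left(142 \right)}} + \frac{J{\left(224 \right)}}{29609} = - 2417 \frac{1}{\frac{1}{3}} + \frac{8 - 224}{29609} = \left(-2417\right) 3 + \left(8 - 224\right) \frac{1}{29609} = -7251 - \frac{216}{29609} = - \frac{214695075}{29609}$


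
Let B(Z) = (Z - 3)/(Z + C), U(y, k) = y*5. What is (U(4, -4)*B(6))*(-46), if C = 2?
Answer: -345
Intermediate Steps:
U(y, k) = 5*y
B(Z) = (-3 + Z)/(2 + Z) (B(Z) = (Z - 3)/(Z + 2) = (-3 + Z)/(2 + Z))
(U(4, -4)*B(6))*(-46) = ((5*4)*((-3 + 6)/(2 + 6)))*(-46) = (20*(3/8))*(-46) = (15/2)*(-46) = -345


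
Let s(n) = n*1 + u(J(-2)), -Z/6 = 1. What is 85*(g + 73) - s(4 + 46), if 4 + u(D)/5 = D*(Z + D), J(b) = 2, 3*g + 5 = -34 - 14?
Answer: 14140/3 ≈ 4713.3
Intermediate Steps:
Z = -6 (Z = -6*1 = -6)
g = -53/3 (g = -5/3 + (-34 - 14)/3 = -5/3 + (1/3)*(-48) = -5/3 - 16 = -53/3 ≈ -17.667)
u(D) = -20 + 5*D*(-6 + D) (u(D) = -20 + 5*(D*(-6 + D)) = -20 + 5*D*(-6 + D))
s(n) = -60 + n (s(n) = n*1 + (-20 - 30*2 + 5*2**2) = n + (-20 - 60 + 5*4) = n + (-20 - 60 + 20) = n - 60 = -60 + n)
85*(g + 73) - s(4 + 46) = 85*(-53/3 + 73) - (-60 + (4 + 46)) = 85*(166/3) - (-60 + 50) = 14110/3 - 1*(-10) = 14110/3 + 10 = 14140/3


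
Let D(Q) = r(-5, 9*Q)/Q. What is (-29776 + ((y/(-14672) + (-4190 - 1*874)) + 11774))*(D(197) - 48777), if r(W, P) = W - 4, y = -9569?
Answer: 232275289014291/206456 ≈ 1.1251e+9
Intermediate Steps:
r(W, P) = -4 + W
D(Q) = -9/Q (D(Q) = (-4 - 5)/Q = -9/Q)
(-29776 + ((y/(-14672) + (-4190 - 1*874)) + 11774))*(D(197) - 48777) = (-29776 + ((-9569/(-14672) + (-4190 - 1*874)) + 11774))*(-9/197 - 48777) = (-29776 + ((-9569*(-1/14672) + (-4190 - 874)) + 11774))*(-9*1/197 - 48777) = (-29776 + ((1367/2096 - 5064) + 11774))*(-9/197 - 48777) = (-29776 + (-10612777/2096 + 11774))*(-9609078/197) = (-29776 + 14065527/2096)*(-9609078/197) = -48344969/2096*(-9609078/197) = 232275289014291/206456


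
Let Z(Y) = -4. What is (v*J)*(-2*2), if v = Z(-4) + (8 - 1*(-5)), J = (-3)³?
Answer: 972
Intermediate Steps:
J = -27
v = 9 (v = -4 + (8 - 1*(-5)) = -4 + (8 + 5) = -4 + 13 = 9)
(v*J)*(-2*2) = (9*(-27))*(-2*2) = -243*(-4) = 972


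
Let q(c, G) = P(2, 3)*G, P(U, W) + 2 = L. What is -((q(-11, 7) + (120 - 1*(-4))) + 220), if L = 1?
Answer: -337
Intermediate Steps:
P(U, W) = -1 (P(U, W) = -2 + 1 = -1)
q(c, G) = -G
-((q(-11, 7) + (120 - 1*(-4))) + 220) = -((-1*7 + (120 - 1*(-4))) + 220) = -((-7 + (120 + 4)) + 220) = -((-7 + 124) + 220) = -(117 + 220) = -1*337 = -337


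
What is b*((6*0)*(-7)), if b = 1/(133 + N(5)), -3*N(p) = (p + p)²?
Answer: 0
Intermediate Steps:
N(p) = -4*p²/3 (N(p) = -(p + p)²/3 = -4*p²/3)
b = 3/299 (b = 1/(133 - 4/3*5²) = 1/(133 - 4/3*25) = 1/(133 - 100/3) = 1/(299/3) = 3/299 ≈ 0.010033)
b*((6*0)*(-7)) = 3*((6*0)*(-7))/299 = 3*(0*(-7))/299 = (3/299)*0 = 0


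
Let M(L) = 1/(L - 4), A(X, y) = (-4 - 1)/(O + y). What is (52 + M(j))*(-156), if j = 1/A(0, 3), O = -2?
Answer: -56524/7 ≈ -8074.9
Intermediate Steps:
A(X, y) = -5/(-2 + y) (A(X, y) = (-4 - 1)/(-2 + y) = -5/(-2 + y))
j = -1/5 (j = 1/(-5/(-2 + 3)) = 1/(-5/1) = 1/(-5*1) = 1/(-5) = -1/5 ≈ -0.20000)
M(L) = 1/(-4 + L)
(52 + M(j))*(-156) = (52 + 1/(-4 - 1/5))*(-156) = (52 + 1/(-21/5))*(-156) = (52 - 5/21)*(-156) = (1087/21)*(-156) = -56524/7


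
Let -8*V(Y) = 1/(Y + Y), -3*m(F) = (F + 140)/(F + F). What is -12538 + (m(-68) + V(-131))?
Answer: -446747711/35632 ≈ -12538.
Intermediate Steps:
m(F) = -(140 + F)/(6*F) (m(F) = -(F + 140)/(3*(F + F)) = -(140 + F)/(3*(2*F)) = -(140 + F)*1/(2*F)/3 = -(140 + F)/(6*F))
V(Y) = -1/(16*Y) (V(Y) = -1/(8*(Y + Y)) = -1/(2*Y)/8 = -1/(16*Y))
-12538 + (m(-68) + V(-131)) = -12538 + ((1/6)*(-140 - 1*(-68))/(-68) - 1/16/(-131)) = -12538 + ((1/6)*(-1/68)*(-140 + 68) - 1/16*(-1/131)) = -12538 + ((1/6)*(-1/68)*(-72) + 1/2096) = -12538 + (3/17 + 1/2096) = -12538 + 6305/35632 = -446747711/35632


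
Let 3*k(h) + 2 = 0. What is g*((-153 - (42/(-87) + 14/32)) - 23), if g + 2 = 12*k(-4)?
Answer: 408215/232 ≈ 1759.5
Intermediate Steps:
k(h) = -2/3 (k(h) = -2/3 + (1/3)*0 = -2/3 + 0 = -2/3)
g = -10 (g = -2 + 12*(-2/3) = -2 - 8 = -10)
g*((-153 - (42/(-87) + 14/32)) - 23) = -10*((-153 - (42/(-87) + 14/32)) - 23) = -10*((-153 - (42*(-1/87) + 14*(1/32))) - 23) = -10*((-153 - (-14/29 + 7/16)) - 23) = -10*((-153 - 1*(-21/464)) - 23) = -10*((-153 + 21/464) - 23) = -10*(-70971/464 - 23) = -10*(-81643/464) = 408215/232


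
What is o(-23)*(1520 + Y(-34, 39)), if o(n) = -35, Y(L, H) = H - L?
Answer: -55755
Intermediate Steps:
o(-23)*(1520 + Y(-34, 39)) = -35*(1520 + (39 - 1*(-34))) = -35*(1520 + (39 + 34)) = -35*(1520 + 73) = -35*1593 = -55755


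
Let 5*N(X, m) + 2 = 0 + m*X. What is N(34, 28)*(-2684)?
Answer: -509960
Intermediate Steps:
N(X, m) = -⅖ + X*m/5 (N(X, m) = -⅖ + (0 + m*X)/5 = -⅖ + (0 + X*m)/5 = -⅖ + (X*m)/5 = -⅖ + X*m/5)
N(34, 28)*(-2684) = (-⅖ + (⅕)*34*28)*(-2684) = (-⅖ + 952/5)*(-2684) = 190*(-2684) = -509960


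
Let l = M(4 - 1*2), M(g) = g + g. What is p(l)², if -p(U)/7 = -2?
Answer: 196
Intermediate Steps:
M(g) = 2*g
l = 4 (l = 2*(4 - 1*2) = 2*(4 - 2) = 2*2 = 4)
p(U) = 14 (p(U) = -7*(-2) = 14)
p(l)² = 14² = 196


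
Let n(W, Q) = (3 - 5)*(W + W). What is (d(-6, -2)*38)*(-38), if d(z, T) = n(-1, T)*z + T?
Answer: 37544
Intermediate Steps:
n(W, Q) = -4*W
d(z, T) = T + 4*z (d(z, T) = (-4*(-1))*z + T = 4*z + T = T + 4*z)
(d(-6, -2)*38)*(-38) = ((-2 + 4*(-6))*38)*(-38) = ((-2 - 24)*38)*(-38) = -26*38*(-38) = -988*(-38) = 37544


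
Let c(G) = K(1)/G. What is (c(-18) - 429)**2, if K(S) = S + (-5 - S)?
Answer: 59552089/324 ≈ 1.8380e+5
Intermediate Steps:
K(S) = -5
c(G) = -5/G
(c(-18) - 429)**2 = (-5/(-18) - 429)**2 = (-5*(-1/18) - 429)**2 = (5/18 - 429)**2 = (-7717/18)**2 = 59552089/324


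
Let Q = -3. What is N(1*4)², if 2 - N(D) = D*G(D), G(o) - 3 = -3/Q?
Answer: 196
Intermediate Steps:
G(o) = 4 (G(o) = 3 - 3/(-3) = 3 - 3*(-⅓) = 3 + 1 = 4)
N(D) = 2 - 4*D (N(D) = 2 - D*4 = 2 - 4*D)
N(1*4)² = (2 - 4*4)² = (2 - 16)² = (-14)² = 196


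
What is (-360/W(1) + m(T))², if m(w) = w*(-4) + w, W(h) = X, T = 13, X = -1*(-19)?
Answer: 1212201/361 ≈ 3357.9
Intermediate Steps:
X = 19
W(h) = 19
m(w) = -3*w (m(w) = -4*w + w = -3*w)
(-360/W(1) + m(T))² = (-360/19 - 3*13)² = (-360*1/19 - 39)² = (-360/19 - 39)² = (-1101/19)² = 1212201/361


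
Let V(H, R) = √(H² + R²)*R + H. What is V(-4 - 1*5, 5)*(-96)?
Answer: 864 - 480*√106 ≈ -4077.9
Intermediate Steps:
V(H, R) = H + R*√(H² + R²) (V(H, R) = R*√(H² + R²) + H = H + R*√(H² + R²))
V(-4 - 1*5, 5)*(-96) = ((-4 - 1*5) + 5*√((-4 - 1*5)² + 5²))*(-96) = ((-4 - 5) + 5*√((-4 - 5)² + 25))*(-96) = (-9 + 5*√((-9)² + 25))*(-96) = (-9 + 5*√(81 + 25))*(-96) = (-9 + 5*√106)*(-96) = 864 - 480*√106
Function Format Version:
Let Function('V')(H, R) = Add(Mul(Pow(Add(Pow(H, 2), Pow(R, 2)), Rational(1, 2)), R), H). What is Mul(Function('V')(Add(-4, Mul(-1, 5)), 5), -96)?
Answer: Add(864, Mul(-480, Pow(106, Rational(1, 2)))) ≈ -4077.9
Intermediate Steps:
Function('V')(H, R) = Add(H, Mul(R, Pow(Add(Pow(H, 2), Pow(R, 2)), Rational(1, 2)))) (Function('V')(H, R) = Add(Mul(R, Pow(Add(Pow(H, 2), Pow(R, 2)), Rational(1, 2))), H) = Add(H, Mul(R, Pow(Add(Pow(H, 2), Pow(R, 2)), Rational(1, 2)))))
Mul(Function('V')(Add(-4, Mul(-1, 5)), 5), -96) = Mul(Add(Add(-4, Mul(-1, 5)), Mul(5, Pow(Add(Pow(Add(-4, Mul(-1, 5)), 2), Pow(5, 2)), Rational(1, 2)))), -96) = Mul(Add(Add(-4, -5), Mul(5, Pow(Add(Pow(Add(-4, -5), 2), 25), Rational(1, 2)))), -96) = Mul(Add(-9, Mul(5, Pow(Add(Pow(-9, 2), 25), Rational(1, 2)))), -96) = Mul(Add(-9, Mul(5, Pow(Add(81, 25), Rational(1, 2)))), -96) = Mul(Add(-9, Mul(5, Pow(106, Rational(1, 2)))), -96) = Add(864, Mul(-480, Pow(106, Rational(1, 2))))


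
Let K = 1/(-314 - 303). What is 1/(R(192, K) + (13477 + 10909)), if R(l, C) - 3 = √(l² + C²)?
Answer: 9284624021/226428661528872 - 617*√14033719297/226428661528872 ≈ 4.0682e-5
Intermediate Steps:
K = -1/617 (K = 1/(-617) = -1/617 ≈ -0.0016207)
R(l, C) = 3 + √(C² + l²) (R(l, C) = 3 + √(l² + C²) = 3 + √(C² + l²))
1/(R(192, K) + (13477 + 10909)) = 1/((3 + √((-1/617)² + 192²)) + (13477 + 10909)) = 1/((3 + √(1/380689 + 36864)) + 24386) = 1/((3 + √(14033719297/380689)) + 24386) = 1/((3 + √14033719297/617) + 24386) = 1/(24389 + √14033719297/617)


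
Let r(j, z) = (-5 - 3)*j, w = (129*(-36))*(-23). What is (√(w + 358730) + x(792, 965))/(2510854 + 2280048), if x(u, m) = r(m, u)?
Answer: -3860/2395451 + √465542/4790902 ≈ -0.0014690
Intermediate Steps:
w = 106812 (w = -4644*(-23) = 106812)
r(j, z) = -8*j
x(u, m) = -8*m
(√(w + 358730) + x(792, 965))/(2510854 + 2280048) = (√(106812 + 358730) - 8*965)/(2510854 + 2280048) = (√465542 - 7720)/4790902 = (-7720 + √465542)*(1/4790902) = -3860/2395451 + √465542/4790902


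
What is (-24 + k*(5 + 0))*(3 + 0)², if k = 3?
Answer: -81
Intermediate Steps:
(-24 + k*(5 + 0))*(3 + 0)² = (-24 + 3*(5 + 0))*(3 + 0)² = (-24 + 3*5)*3² = (-24 + 15)*9 = -9*9 = -81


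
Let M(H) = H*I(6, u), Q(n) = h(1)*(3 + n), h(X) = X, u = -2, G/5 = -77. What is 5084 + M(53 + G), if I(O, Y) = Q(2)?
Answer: 3424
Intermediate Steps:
G = -385 (G = 5*(-77) = -385)
Q(n) = 3 + n (Q(n) = 1*(3 + n) = 3 + n)
I(O, Y) = 5 (I(O, Y) = 3 + 2 = 5)
M(H) = 5*H (M(H) = H*5 = 5*H)
5084 + M(53 + G) = 5084 + 5*(53 - 385) = 5084 + 5*(-332) = 5084 - 1660 = 3424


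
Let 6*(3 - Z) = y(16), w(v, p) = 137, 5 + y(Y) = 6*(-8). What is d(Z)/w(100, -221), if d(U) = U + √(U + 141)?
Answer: 71/822 + √5502/822 ≈ 0.17661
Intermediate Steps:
y(Y) = -53 (y(Y) = -5 + 6*(-8) = -5 - 48 = -53)
Z = 71/6 (Z = 3 - ⅙*(-53) = 3 + 53/6 = 71/6 ≈ 11.833)
d(U) = U + √(141 + U)
d(Z)/w(100, -221) = (71/6 + √(141 + 71/6))/137 = (71/6 + √(917/6))*(1/137) = (71/6 + √5502/6)*(1/137) = 71/822 + √5502/822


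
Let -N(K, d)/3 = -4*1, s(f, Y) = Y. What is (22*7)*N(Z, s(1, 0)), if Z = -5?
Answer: 1848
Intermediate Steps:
N(K, d) = 12 (N(K, d) = -(-12) = -3*(-4) = 12)
(22*7)*N(Z, s(1, 0)) = (22*7)*12 = 154*12 = 1848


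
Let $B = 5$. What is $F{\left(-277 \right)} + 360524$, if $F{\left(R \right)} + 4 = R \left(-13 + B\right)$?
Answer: $362736$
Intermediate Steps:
$F{\left(R \right)} = -4 - 8 R$ ($F{\left(R \right)} = -4 + R \left(-13 + 5\right) = -4 + R \left(-8\right) = -4 - 8 R$)
$F{\left(-277 \right)} + 360524 = \left(-4 - -2216\right) + 360524 = \left(-4 + 2216\right) + 360524 = 2212 + 360524 = 362736$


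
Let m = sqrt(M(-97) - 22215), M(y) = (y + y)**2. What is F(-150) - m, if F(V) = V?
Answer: -150 - sqrt(15421) ≈ -274.18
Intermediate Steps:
M(y) = 4*y**2 (M(y) = (2*y)**2 = 4*y**2)
m = sqrt(15421) (m = sqrt(4*(-97)**2 - 22215) = sqrt(4*9409 - 22215) = sqrt(37636 - 22215) = sqrt(15421) ≈ 124.18)
F(-150) - m = -150 - sqrt(15421)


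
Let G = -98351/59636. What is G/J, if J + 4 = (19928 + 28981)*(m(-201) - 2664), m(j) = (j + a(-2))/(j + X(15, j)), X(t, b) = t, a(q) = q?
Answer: 3048881/240777143103918 ≈ 1.2663e-8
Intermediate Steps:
m(j) = (-2 + j)/(15 + j) (m(j) = (j - 2)/(j + 15) = (-2 + j)/(15 + j))
J = -8074892451/62 (J = -4 + (19928 + 28981)*((-2 - 201)/(15 - 201) - 2664) = -4 + 48909*(-203/(-186) - 2664) = -4 + 48909*(-1/186*(-203) - 2664) = -4 + 48909*(203/186 - 2664) = -4 + 48909*(-495301/186) = -4 - 8074892203/62 = -8074892451/62 ≈ -1.3024e+8)
G = -98351/59636 (G = -98351*1/59636 = -98351/59636 ≈ -1.6492)
G/J = -98351/(59636*(-8074892451/62)) = -98351/59636*(-62/8074892451) = 3048881/240777143103918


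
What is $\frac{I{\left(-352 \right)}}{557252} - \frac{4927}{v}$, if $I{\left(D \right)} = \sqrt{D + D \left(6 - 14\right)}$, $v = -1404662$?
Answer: $\frac{4927}{1404662} + \frac{\sqrt{154}}{139313} \approx 0.0035967$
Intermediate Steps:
$I{\left(D \right)} = \sqrt{7} \sqrt{- D}$ ($I{\left(D \right)} = \sqrt{D + D \left(-8\right)} = \sqrt{D - 8 D} = \sqrt{- 7 D} = \sqrt{7} \sqrt{- D}$)
$\frac{I{\left(-352 \right)}}{557252} - \frac{4927}{v} = \frac{\sqrt{7} \sqrt{\left(-1\right) \left(-352\right)}}{557252} - \frac{4927}{-1404662} = \sqrt{7} \sqrt{352} \cdot \frac{1}{557252} - - \frac{4927}{1404662} = \sqrt{7} \cdot 4 \sqrt{22} \cdot \frac{1}{557252} + \frac{4927}{1404662} = 4 \sqrt{154} \cdot \frac{1}{557252} + \frac{4927}{1404662} = \frac{\sqrt{154}}{139313} + \frac{4927}{1404662} = \frac{4927}{1404662} + \frac{\sqrt{154}}{139313}$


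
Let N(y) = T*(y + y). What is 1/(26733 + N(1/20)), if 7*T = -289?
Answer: 70/1871021 ≈ 3.7413e-5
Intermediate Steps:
T = -289/7 (T = (⅐)*(-289) = -289/7 ≈ -41.286)
N(y) = -578*y/7 (N(y) = -289*(y + y)/7 = -578*y/7)
1/(26733 + N(1/20)) = 1/(26733 - 578/7/20) = 1/(26733 - 578/7*1/20) = 1/(26733 - 289/70) = 1/(1871021/70) = 70/1871021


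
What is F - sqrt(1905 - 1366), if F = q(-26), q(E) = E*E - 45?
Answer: 631 - 7*sqrt(11) ≈ 607.78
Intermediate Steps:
q(E) = -45 + E**2 (q(E) = E**2 - 45 = -45 + E**2)
F = 631 (F = -45 + (-26)**2 = -45 + 676 = 631)
F - sqrt(1905 - 1366) = 631 - sqrt(1905 - 1366) = 631 - sqrt(539) = 631 - 7*sqrt(11)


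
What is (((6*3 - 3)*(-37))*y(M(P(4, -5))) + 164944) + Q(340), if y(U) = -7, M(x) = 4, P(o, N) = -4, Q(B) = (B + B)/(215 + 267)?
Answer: 40688129/241 ≈ 1.6883e+5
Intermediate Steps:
Q(B) = B/241 (Q(B) = (2*B)/482 = (2*B)*(1/482) = B/241)
(((6*3 - 3)*(-37))*y(M(P(4, -5))) + 164944) + Q(340) = (((6*3 - 3)*(-37))*(-7) + 164944) + (1/241)*340 = (((18 - 3)*(-37))*(-7) + 164944) + 340/241 = ((15*(-37))*(-7) + 164944) + 340/241 = (-555*(-7) + 164944) + 340/241 = (3885 + 164944) + 340/241 = 168829 + 340/241 = 40688129/241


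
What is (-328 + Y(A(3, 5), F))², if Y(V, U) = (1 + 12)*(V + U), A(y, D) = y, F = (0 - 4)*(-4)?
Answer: 6561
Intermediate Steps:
F = 16 (F = -4*(-4) = 16)
Y(V, U) = 13*U + 13*V (Y(V, U) = 13*(U + V) = 13*U + 13*V)
(-328 + Y(A(3, 5), F))² = (-328 + (13*16 + 13*3))² = (-328 + (208 + 39))² = (-328 + 247)² = (-81)² = 6561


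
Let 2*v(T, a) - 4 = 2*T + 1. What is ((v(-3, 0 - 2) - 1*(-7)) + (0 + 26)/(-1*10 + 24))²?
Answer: 13689/196 ≈ 69.842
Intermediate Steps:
v(T, a) = 5/2 + T (v(T, a) = 2 + (2*T + 1)/2 = 2 + (1 + 2*T)/2 = 2 + (½ + T) = 5/2 + T)
((v(-3, 0 - 2) - 1*(-7)) + (0 + 26)/(-1*10 + 24))² = (((5/2 - 3) - 1*(-7)) + (0 + 26)/(-1*10 + 24))² = ((-½ + 7) + 26/(-10 + 24))² = (13/2 + 26/14)² = (13/2 + 26*(1/14))² = (13/2 + 13/7)² = (117/14)² = 13689/196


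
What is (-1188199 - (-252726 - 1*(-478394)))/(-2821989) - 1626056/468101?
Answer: -1308959862939/440325290963 ≈ -2.9727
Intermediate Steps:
(-1188199 - (-252726 - 1*(-478394)))/(-2821989) - 1626056/468101 = (-1188199 - (-252726 + 478394))*(-1/2821989) - 1626056*1/468101 = (-1188199 - 1*225668)*(-1/2821989) - 1626056/468101 = (-1188199 - 225668)*(-1/2821989) - 1626056/468101 = -1413867*(-1/2821989) - 1626056/468101 = 471289/940663 - 1626056/468101 = -1308959862939/440325290963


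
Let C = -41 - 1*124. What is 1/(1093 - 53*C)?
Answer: 1/9838 ≈ 0.00010165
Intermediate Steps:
C = -165 (C = -41 - 124 = -165)
1/(1093 - 53*C) = 1/(1093 - 53*(-165)) = 1/(1093 + 8745) = 1/9838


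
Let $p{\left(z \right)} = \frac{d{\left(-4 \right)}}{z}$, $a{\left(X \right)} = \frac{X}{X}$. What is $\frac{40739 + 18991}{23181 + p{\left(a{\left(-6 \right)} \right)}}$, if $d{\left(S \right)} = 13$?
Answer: $\frac{29865}{11597} \approx 2.5752$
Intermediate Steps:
$a{\left(X \right)} = 1$
$p{\left(z \right)} = \frac{13}{z}$
$\frac{40739 + 18991}{23181 + p{\left(a{\left(-6 \right)} \right)}} = \frac{40739 + 18991}{23181 + \frac{13}{1}} = \frac{59730}{23181 + 13 \cdot 1} = \frac{59730}{23181 + 13} = \frac{59730}{23194} = 59730 \cdot \frac{1}{23194} = \frac{29865}{11597}$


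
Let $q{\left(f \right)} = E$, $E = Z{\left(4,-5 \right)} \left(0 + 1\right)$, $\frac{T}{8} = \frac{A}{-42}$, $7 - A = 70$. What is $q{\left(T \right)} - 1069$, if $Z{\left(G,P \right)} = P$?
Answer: $-1074$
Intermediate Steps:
$A = -63$ ($A = 7 - 70 = -63$)
$T = 12$ ($T = 8 \left(- \frac{63}{-42}\right) = 8 \left(\left(-63\right) \left(- \frac{1}{42}\right)\right) = 8 \cdot \frac{3}{2} = 12$)
$E = -5$ ($E = - 5 \left(0 + 1\right) = \left(-5\right) 1 = -5$)
$q{\left(f \right)} = -5$
$q{\left(T \right)} - 1069 = -5 - 1069 = -1074$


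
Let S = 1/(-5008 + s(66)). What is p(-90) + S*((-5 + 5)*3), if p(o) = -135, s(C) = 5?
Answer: -135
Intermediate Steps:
S = -1/5003 (S = 1/(-5008 + 5) = 1/(-5003) = -1/5003 ≈ -0.00019988)
p(-90) + S*((-5 + 5)*3) = -135 - (-5 + 5)*3/5003 = -135 - 0*3 = -135 - 1/5003*0 = -135 + 0 = -135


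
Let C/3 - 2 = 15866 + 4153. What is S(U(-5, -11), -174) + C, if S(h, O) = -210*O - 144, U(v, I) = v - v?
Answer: 96459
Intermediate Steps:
U(v, I) = 0
C = 60063 (C = 6 + 3*(15866 + 4153) = 6 + 3*20019 = 6 + 60057 = 60063)
S(h, O) = -144 - 210*O
S(U(-5, -11), -174) + C = (-144 - 210*(-174)) + 60063 = (-144 + 36540) + 60063 = 36396 + 60063 = 96459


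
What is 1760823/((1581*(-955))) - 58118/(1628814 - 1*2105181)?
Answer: -250349405717/239748365595 ≈ -1.0442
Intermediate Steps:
1760823/((1581*(-955))) - 58118/(1628814 - 1*2105181) = 1760823/(-1509855) - 58118/(1628814 - 2105181) = 1760823*(-1/1509855) - 58118/(-476367) = -586941/503285 - 58118*(-1/476367) = -586941/503285 + 58118/476367 = -250349405717/239748365595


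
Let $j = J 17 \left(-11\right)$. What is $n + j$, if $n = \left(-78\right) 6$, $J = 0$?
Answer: $-468$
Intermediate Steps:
$j = 0$ ($j = 0 \cdot 17 \left(-11\right) = 0 \left(-11\right) = 0$)
$n = -468$
$n + j = -468 + 0 = -468$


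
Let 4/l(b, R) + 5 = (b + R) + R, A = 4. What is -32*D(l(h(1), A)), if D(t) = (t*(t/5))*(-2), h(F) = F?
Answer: 64/5 ≈ 12.800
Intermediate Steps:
l(b, R) = 4/(-5 + b + 2*R) (l(b, R) = 4/(-5 + ((b + R) + R)) = 4/(-5 + ((R + b) + R)) = 4/(-5 + (b + 2*R)) = 4/(-5 + b + 2*R))
D(t) = -2*t²/5 (D(t) = (t*(t*(⅕)))*(-2) = (t*(t/5))*(-2) = (t²/5)*(-2) = -2*t²/5)
-32*D(l(h(1), A)) = -(-64)*(4/(-5 + 1 + 2*4))²/5 = -(-64)*(4/(-5 + 1 + 8))²/5 = -(-64)*(4/4)²/5 = -(-64)*(4*(¼))²/5 = -(-64)*1²/5 = -(-64)/5 = -32*(-⅖) = 64/5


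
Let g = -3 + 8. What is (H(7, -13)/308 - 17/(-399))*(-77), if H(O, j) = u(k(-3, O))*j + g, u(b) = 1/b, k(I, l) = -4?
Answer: -4873/912 ≈ -5.3432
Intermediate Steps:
g = 5
H(O, j) = 5 - j/4 (H(O, j) = j/(-4) + 5 = -j/4 + 5 = 5 - j/4)
(H(7, -13)/308 - 17/(-399))*(-77) = ((5 - ¼*(-13))/308 - 17/(-399))*(-77) = ((5 + 13/4)*(1/308) - 17*(-1/399))*(-77) = ((33/4)*(1/308) + 17/399)*(-77) = (3/112 + 17/399)*(-77) = (443/6384)*(-77) = -4873/912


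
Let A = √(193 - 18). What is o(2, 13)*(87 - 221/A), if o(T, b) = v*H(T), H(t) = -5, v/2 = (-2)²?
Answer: -3480 + 1768*√7/7 ≈ -2811.8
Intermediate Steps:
v = 8 (v = 2*(-2)² = 2*4 = 8)
A = 5*√7 (A = √175 = 5*√7 ≈ 13.229)
o(T, b) = -40 (o(T, b) = 8*(-5) = -40)
o(2, 13)*(87 - 221/A) = -40*(87 - 221*√7/35) = -3480 + 1768*√7/7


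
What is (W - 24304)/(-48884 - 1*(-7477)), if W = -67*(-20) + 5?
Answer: 22959/41407 ≈ 0.55447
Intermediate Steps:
W = 1345 (W = 1340 + 5 = 1345)
(W - 24304)/(-48884 - 1*(-7477)) = (1345 - 24304)/(-48884 - 1*(-7477)) = -22959/(-48884 + 7477) = -22959/(-41407) = -22959*(-1/41407) = 22959/41407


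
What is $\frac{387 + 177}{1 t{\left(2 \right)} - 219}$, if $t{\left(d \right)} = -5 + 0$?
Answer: $- \frac{141}{56} \approx -2.5179$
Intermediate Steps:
$t{\left(d \right)} = -5$
$\frac{387 + 177}{1 t{\left(2 \right)} - 219} = \frac{387 + 177}{1 \left(-5\right) - 219} = \frac{564}{-5 - 219} = \frac{564}{-224} = 564 \left(- \frac{1}{224}\right) = - \frac{141}{56}$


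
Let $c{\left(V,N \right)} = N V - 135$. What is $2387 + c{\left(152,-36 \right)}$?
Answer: $-3220$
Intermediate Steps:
$c{\left(V,N \right)} = -135 + N V$
$2387 + c{\left(152,-36 \right)} = 2387 - 5607 = -3220$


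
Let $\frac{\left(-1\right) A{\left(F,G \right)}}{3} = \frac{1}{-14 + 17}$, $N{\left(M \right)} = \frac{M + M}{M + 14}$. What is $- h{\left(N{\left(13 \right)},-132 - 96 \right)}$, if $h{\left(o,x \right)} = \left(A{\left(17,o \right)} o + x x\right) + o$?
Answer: $-51984$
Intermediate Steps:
$N{\left(M \right)} = \frac{2 M}{14 + M}$
$A{\left(F,G \right)} = -1$ ($A{\left(F,G \right)} = - \frac{3}{-14 + 17} = - \frac{3}{3} = \left(-3\right) \frac{1}{3} = -1$)
$h{\left(o,x \right)} = x^{2}$ ($h{\left(o,x \right)} = \left(- o + x x\right) + o = \left(- o + x^{2}\right) + o = \left(x^{2} - o\right) + o = x^{2}$)
$- h{\left(N{\left(13 \right)},-132 - 96 \right)} = - \left(-132 - 96\right)^{2} = - \left(-228\right)^{2} = \left(-1\right) 51984 = -51984$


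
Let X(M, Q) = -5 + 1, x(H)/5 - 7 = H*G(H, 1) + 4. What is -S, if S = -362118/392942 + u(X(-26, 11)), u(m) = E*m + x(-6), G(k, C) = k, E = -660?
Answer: -564673066/196471 ≈ -2874.1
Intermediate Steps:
x(H) = 55 + 5*H² (x(H) = 35 + 5*(H*H + 4) = 35 + 5*(H² + 4) = 35 + 5*(4 + H²) = 35 + (20 + 5*H²) = 55 + 5*H²)
X(M, Q) = -4
u(m) = 235 - 660*m (u(m) = -660*m + (55 + 5*(-6)²) = -660*m + (55 + 5*36) = -660*m + (55 + 180) = -660*m + 235 = 235 - 660*m)
S = 564673066/196471 (S = -362118/392942 + (235 - 660*(-4)) = -362118*1/392942 + (235 + 2640) = -181059/196471 + 2875 = 564673066/196471 ≈ 2874.1)
-S = -1*564673066/196471 = -564673066/196471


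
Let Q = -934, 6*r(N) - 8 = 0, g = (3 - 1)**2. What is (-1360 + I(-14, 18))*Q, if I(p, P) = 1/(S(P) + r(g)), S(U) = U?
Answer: 36835559/29 ≈ 1.2702e+6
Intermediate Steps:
g = 4 (g = 2**2 = 4)
r(N) = 4/3 (r(N) = 4/3 + (1/6)*0 = 4/3 + 0 = 4/3)
I(p, P) = 1/(4/3 + P) (I(p, P) = 1/(P + 4/3) = 1/(4/3 + P))
(-1360 + I(-14, 18))*Q = (-1360 + 3/(4 + 3*18))*(-934) = (-1360 + 3/(4 + 54))*(-934) = (-1360 + 3/58)*(-934) = -78877/58*(-934) = 36835559/29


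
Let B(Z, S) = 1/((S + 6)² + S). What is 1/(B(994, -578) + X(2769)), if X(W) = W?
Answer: 326606/904372015 ≈ 0.00036114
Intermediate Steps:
B(Z, S) = 1/(S + (6 + S)²) (B(Z, S) = 1/((6 + S)² + S) = 1/(S + (6 + S)²))
1/(B(994, -578) + X(2769)) = 1/(1/(-578 + (6 - 578)²) + 2769) = 1/(1/(-578 + (-572)²) + 2769) = 1/(1/(-578 + 327184) + 2769) = 1/(1/326606 + 2769) = 1/(904372015/326606) = 326606/904372015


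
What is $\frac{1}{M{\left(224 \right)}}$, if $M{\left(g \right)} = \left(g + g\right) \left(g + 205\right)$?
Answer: $\frac{1}{192192} \approx 5.2031 \cdot 10^{-6}$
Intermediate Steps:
$M{\left(g \right)} = 2 g \left(205 + g\right)$
$\frac{1}{M{\left(224 \right)}} = \frac{1}{2 \cdot 224 \left(205 + 224\right)} = \frac{1}{2 \cdot 224 \cdot 429} = \frac{1}{192192}$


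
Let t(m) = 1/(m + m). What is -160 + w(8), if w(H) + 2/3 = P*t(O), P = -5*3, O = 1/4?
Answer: -572/3 ≈ -190.67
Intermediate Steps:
O = 1/4 (O = 1*(1/4) = 1/4 ≈ 0.25000)
P = -15
t(m) = 1/(2*m)
w(H) = -92/3 (w(H) = -2/3 - 15/(2*1/4) = -2/3 - 15*4/2 = -2/3 - 15*2 = -2/3 - 30 = -92/3)
-160 + w(8) = -160 - 92/3 = -572/3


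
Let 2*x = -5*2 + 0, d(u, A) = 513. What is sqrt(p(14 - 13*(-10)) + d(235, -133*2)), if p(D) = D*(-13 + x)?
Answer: 3*I*sqrt(231) ≈ 45.596*I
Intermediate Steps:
x = -5 (x = (-5*2 + 0)/2 = (-10 + 0)/2 = (1/2)*(-10) = -5)
p(D) = -18*D (p(D) = D*(-13 - 5) = D*(-18) = -18*D)
sqrt(p(14 - 13*(-10)) + d(235, -133*2)) = sqrt(-18*(14 - 13*(-10)) + 513) = sqrt(-18*(14 + 130) + 513) = sqrt(-18*144 + 513) = sqrt(-2592 + 513) = sqrt(-2079) = 3*I*sqrt(231)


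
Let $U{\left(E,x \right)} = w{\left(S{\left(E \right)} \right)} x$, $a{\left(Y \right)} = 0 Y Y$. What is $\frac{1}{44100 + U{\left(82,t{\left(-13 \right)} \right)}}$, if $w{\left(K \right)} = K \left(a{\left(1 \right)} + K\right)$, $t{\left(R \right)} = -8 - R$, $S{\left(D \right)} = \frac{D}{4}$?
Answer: $\frac{4}{184805} \approx 2.1644 \cdot 10^{-5}$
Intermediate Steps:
$a{\left(Y \right)} = 0$ ($a{\left(Y \right)} = 0 Y = 0$)
$S{\left(D \right)} = \frac{D}{4}$ ($S{\left(D \right)} = D \frac{1}{4} = \frac{D}{4}$)
$w{\left(K \right)} = K^{2}$ ($w{\left(K \right)} = K \left(0 + K\right) = K K = K^{2}$)
$U{\left(E,x \right)} = \frac{x E^{2}}{16}$ ($U{\left(E,x \right)} = \left(\frac{E}{4}\right)^{2} x = \frac{E^{2}}{16} x = \frac{x E^{2}}{16}$)
$\frac{1}{44100 + U{\left(82,t{\left(-13 \right)} \right)}} = \frac{1}{44100 + \frac{\left(-8 - -13\right) 82^{2}}{16}} = \frac{1}{44100 + \frac{1}{16} \left(-8 + 13\right) 6724} = \frac{1}{44100 + \frac{1}{16} \cdot 5 \cdot 6724} = \frac{1}{44100 + \frac{8405}{4}} = \frac{1}{\frac{184805}{4}} = \frac{4}{184805}$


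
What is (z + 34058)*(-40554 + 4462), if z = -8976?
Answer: -905259544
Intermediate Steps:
(z + 34058)*(-40554 + 4462) = (-8976 + 34058)*(-40554 + 4462) = 25082*(-36092) = -905259544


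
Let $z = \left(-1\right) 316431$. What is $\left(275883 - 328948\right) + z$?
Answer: $-369496$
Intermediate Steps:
$z = -316431$
$\left(275883 - 328948\right) + z = \left(275883 - 328948\right) - 316431 = -53065 - 316431 = -369496$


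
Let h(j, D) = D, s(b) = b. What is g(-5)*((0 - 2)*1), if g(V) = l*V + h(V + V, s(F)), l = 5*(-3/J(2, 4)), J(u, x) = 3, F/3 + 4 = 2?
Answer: -38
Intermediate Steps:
F = -6 (F = -12 + 3*2 = -12 + 6 = -6)
l = -5 (l = 5*(-3/3) = 5*(-3*⅓) = 5*(-1) = -5)
g(V) = -6 - 5*V (g(V) = -5*V - 6 = -6 - 5*V)
g(-5)*((0 - 2)*1) = (-6 - 5*(-5))*((0 - 2)*1) = (-6 + 25)*(-2*1) = 19*(-2) = -38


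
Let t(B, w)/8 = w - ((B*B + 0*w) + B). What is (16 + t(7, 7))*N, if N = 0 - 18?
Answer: 6768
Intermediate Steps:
N = -18
t(B, w) = -8*B - 8*B**2 + 8*w (t(B, w) = 8*(w - ((B*B + 0*w) + B)) = 8*(w - ((B**2 + 0) + B)) = 8*(w - (B**2 + B)) = 8*(w - (B + B**2)) = 8*(w + (-B - B**2)) = 8*(w - B - B**2) = -8*B - 8*B**2 + 8*w)
(16 + t(7, 7))*N = (16 + (-8*7 - 8*7**2 + 8*7))*(-18) = (16 + (-56 - 8*49 + 56))*(-18) = (16 + (-56 - 392 + 56))*(-18) = (16 - 392)*(-18) = -376*(-18) = 6768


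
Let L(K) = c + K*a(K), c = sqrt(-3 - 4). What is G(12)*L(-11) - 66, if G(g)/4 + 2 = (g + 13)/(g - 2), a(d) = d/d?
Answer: -88 + 2*I*sqrt(7) ≈ -88.0 + 5.2915*I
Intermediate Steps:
a(d) = 1
G(g) = -8 + 4*(13 + g)/(-2 + g) (G(g) = -8 + 4*((g + 13)/(g - 2)) = -8 + 4*((13 + g)/(-2 + g)) = -8 + 4*(13 + g)/(-2 + g))
c = I*sqrt(7) (c = sqrt(-7) = I*sqrt(7) ≈ 2.6458*I)
L(K) = K + I*sqrt(7) (L(K) = I*sqrt(7) + K*1 = I*sqrt(7) + K = K + I*sqrt(7))
G(12)*L(-11) - 66 = (4*(17 - 1*12)/(-2 + 12))*(-11 + I*sqrt(7)) - 66 = (4*(17 - 12)/10)*(-11 + I*sqrt(7)) - 66 = (4*(1/10)*5)*(-11 + I*sqrt(7)) - 66 = 2*(-11 + I*sqrt(7)) - 66 = (-22 + 2*I*sqrt(7)) - 66 = -88 + 2*I*sqrt(7)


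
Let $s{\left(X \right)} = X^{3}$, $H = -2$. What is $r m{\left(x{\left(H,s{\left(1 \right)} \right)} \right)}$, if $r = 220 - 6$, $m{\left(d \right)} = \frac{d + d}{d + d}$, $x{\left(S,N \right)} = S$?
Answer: $214$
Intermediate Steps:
$m{\left(d \right)} = 1$ ($m{\left(d \right)} = \frac{2 d}{2 d} = 2 d \frac{1}{2 d} = 1$)
$r = 214$
$r m{\left(x{\left(H,s{\left(1 \right)} \right)} \right)} = 214 \cdot 1 = 214$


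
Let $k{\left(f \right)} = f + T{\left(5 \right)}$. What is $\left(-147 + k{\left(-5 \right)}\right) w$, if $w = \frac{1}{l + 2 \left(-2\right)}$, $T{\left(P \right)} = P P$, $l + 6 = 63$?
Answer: $- \frac{127}{53} \approx -2.3962$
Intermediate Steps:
$l = 57$ ($l = -6 + 63 = 57$)
$T{\left(P \right)} = P^{2}$
$w = \frac{1}{53}$ ($w = \frac{1}{57 + 2 \left(-2\right)} = \frac{1}{57 - 4} = \frac{1}{53} \approx 0.018868$)
$k{\left(f \right)} = 25 + f$ ($k{\left(f \right)} = f + 5^{2} = f + 25 = 25 + f$)
$\left(-147 + k{\left(-5 \right)}\right) w = \left(-147 + \left(25 - 5\right)\right) \frac{1}{53} = \left(-147 + 20\right) \frac{1}{53} = \left(-127\right) \frac{1}{53} = - \frac{127}{53}$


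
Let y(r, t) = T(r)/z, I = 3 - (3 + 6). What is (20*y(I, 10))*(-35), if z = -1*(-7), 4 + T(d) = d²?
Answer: -3200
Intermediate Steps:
T(d) = -4 + d²
z = 7
I = -6 (I = 3 - 1*9 = 3 - 9 = -6)
y(r, t) = -4/7 + r²/7 (y(r, t) = (-4 + r²)/7 = (-4 + r²)*(⅐) = -4/7 + r²/7)
(20*y(I, 10))*(-35) = (20*(-4/7 + (⅐)*(-6)²))*(-35) = (20*(-4/7 + (⅐)*36))*(-35) = (20*(-4/7 + 36/7))*(-35) = (20*(32/7))*(-35) = (640/7)*(-35) = -3200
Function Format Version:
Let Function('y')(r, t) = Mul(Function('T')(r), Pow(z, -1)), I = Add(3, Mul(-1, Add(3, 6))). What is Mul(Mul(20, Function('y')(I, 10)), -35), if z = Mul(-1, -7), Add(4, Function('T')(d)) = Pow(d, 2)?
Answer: -3200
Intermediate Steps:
Function('T')(d) = Add(-4, Pow(d, 2))
z = 7
I = -6 (I = Add(3, Mul(-1, 9)) = Add(3, -9) = -6)
Function('y')(r, t) = Add(Rational(-4, 7), Mul(Rational(1, 7), Pow(r, 2))) (Function('y')(r, t) = Mul(Add(-4, Pow(r, 2)), Pow(7, -1)) = Mul(Add(-4, Pow(r, 2)), Rational(1, 7)) = Add(Rational(-4, 7), Mul(Rational(1, 7), Pow(r, 2))))
Mul(Mul(20, Function('y')(I, 10)), -35) = Mul(Mul(20, Add(Rational(-4, 7), Mul(Rational(1, 7), Pow(-6, 2)))), -35) = Mul(Mul(20, Add(Rational(-4, 7), Mul(Rational(1, 7), 36))), -35) = Mul(Mul(20, Add(Rational(-4, 7), Rational(36, 7))), -35) = Mul(Mul(20, Rational(32, 7)), -35) = Mul(Rational(640, 7), -35) = -3200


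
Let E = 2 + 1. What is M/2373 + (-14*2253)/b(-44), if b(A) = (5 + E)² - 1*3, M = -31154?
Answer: -76749560/144753 ≈ -530.21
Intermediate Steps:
E = 3
b(A) = 61 (b(A) = (5 + 3)² - 1*3 = 8² - 3 = 64 - 3 = 61)
M/2373 + (-14*2253)/b(-44) = -31154/2373 - 14*2253/61 = -31154*1/2373 - 31542*1/61 = -31154/2373 - 31542/61 = -76749560/144753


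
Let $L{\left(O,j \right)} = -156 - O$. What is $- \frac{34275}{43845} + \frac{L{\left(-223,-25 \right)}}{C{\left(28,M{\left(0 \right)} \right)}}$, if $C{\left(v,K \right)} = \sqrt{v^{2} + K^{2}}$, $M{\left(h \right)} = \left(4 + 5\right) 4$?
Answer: $- \frac{2285}{2923} + \frac{67 \sqrt{130}}{520} \approx 0.68734$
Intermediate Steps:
$M{\left(h \right)} = 36$ ($M{\left(h \right)} = 9 \cdot 4 = 36$)
$C{\left(v,K \right)} = \sqrt{K^{2} + v^{2}}$
$- \frac{34275}{43845} + \frac{L{\left(-223,-25 \right)}}{C{\left(28,M{\left(0 \right)} \right)}} = - \frac{34275}{43845} + \frac{-156 - -223}{\sqrt{36^{2} + 28^{2}}} = \left(-34275\right) \frac{1}{43845} + \frac{-156 + 223}{\sqrt{1296 + 784}} = - \frac{2285}{2923} + \frac{67}{\sqrt{2080}} = - \frac{2285}{2923} + \frac{67}{4 \sqrt{130}} = - \frac{2285}{2923} + 67 \frac{\sqrt{130}}{520} = - \frac{2285}{2923} + \frac{67 \sqrt{130}}{520}$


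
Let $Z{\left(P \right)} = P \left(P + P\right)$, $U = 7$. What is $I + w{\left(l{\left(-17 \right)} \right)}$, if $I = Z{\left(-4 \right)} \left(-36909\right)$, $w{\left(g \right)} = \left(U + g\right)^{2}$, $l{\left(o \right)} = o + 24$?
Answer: $-1180892$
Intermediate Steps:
$l{\left(o \right)} = 24 + o$
$Z{\left(P \right)} = 2 P^{2}$ ($Z{\left(P \right)} = P 2 P = 2 P^{2}$)
$w{\left(g \right)} = \left(7 + g\right)^{2}$
$I = -1181088$ ($I = 2 \left(-4\right)^{2} \left(-36909\right) = 2 \cdot 16 \left(-36909\right) = 32 \left(-36909\right) = -1181088$)
$I + w{\left(l{\left(-17 \right)} \right)} = -1181088 + \left(7 + \left(24 - 17\right)\right)^{2} = -1181088 + \left(7 + 7\right)^{2} = -1181088 + 14^{2} = -1181088 + 196 = -1180892$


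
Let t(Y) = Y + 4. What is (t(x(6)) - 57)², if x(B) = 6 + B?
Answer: 1681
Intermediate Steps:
t(Y) = 4 + Y
(t(x(6)) - 57)² = ((4 + (6 + 6)) - 57)² = ((4 + 12) - 57)² = (16 - 57)² = (-41)² = 1681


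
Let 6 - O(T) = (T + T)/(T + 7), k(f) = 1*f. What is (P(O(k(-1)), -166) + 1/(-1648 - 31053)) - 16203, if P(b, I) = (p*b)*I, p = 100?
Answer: -11903458312/98103 ≈ -1.2134e+5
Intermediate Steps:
k(f) = f
O(T) = 6 - 2*T/(7 + T) (O(T) = 6 - (T + T)/(T + 7) = 6 - 2*T/(7 + T))
P(b, I) = 100*I*b (P(b, I) = (100*b)*I = 100*I*b)
(P(O(k(-1)), -166) + 1/(-1648 - 31053)) - 16203 = (100*(-166)*(2*(21 + 2*(-1))/(7 - 1)) + 1/(-1648 - 31053)) - 16203 = (100*(-166)*(2*(21 - 2)/6) + 1/(-32701)) - 16203 = (100*(-166)*(2*(⅙)*19) - 1/32701) - 16203 = (100*(-166)*(19/3) - 1/32701) - 16203 = (-315400/3 - 1/32701) - 16203 = -10313895403/98103 - 16203 = -11903458312/98103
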